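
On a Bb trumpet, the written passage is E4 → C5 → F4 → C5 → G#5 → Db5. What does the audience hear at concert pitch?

The Bb trumpet sounds a major second below written, so transpose each written note down a major second.
E4 to D4
C5 to Bb4
F4 to Eb4
C5 to Bb4
G#5 to F#5
Db5 to Cb5

D4 Bb4 Eb4 Bb4 F#5 Cb5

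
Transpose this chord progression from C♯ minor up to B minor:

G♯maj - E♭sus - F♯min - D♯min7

F#maj Dbsus Emin C#min7

C♯ minor up to B minor is a minor seventh; each chord root moves by that interval while the quality stays the same.
G♯maj: root G♯ up a minor seventh → F#, giving F#maj.
E♭sus: root E♭ up a minor seventh → Db, giving Dbsus.
F♯min: root F♯ up a minor seventh → E, giving Emin.
D♯min7: root D♯ up a minor seventh → C#, giving C#min7.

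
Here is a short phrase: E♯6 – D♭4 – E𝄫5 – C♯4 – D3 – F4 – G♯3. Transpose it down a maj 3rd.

A major third down from E#6 gives C#6.
Db4 down a major third is Bbb3.
Ebb5: a third down reaches C, and 4 semitones makes it Cbb5.
C#4: a third down reaches A, and 4 semitones makes it A3.
D3: a third down reaches B, and 4 semitones makes it Bb2.
F4 down a major third is Db4.
G#3: a third down reaches E, and 4 semitones makes it E3.

C#6 Bbb3 Cbb5 A3 Bb2 Db4 E3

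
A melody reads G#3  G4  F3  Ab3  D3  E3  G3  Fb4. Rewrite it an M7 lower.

A2 Ab3 Gb2 Bbb2 Eb2 F2 Ab2 Gbb3

A major seventh down from G#3 gives A2.
A major seventh down from G4 gives Ab3.
A major seventh down from F3 gives Gb2.
A major seventh down from Ab3 gives Bbb2.
D3 down a major seventh is Eb2.
A major seventh down from E3 gives F2.
A major seventh down from G3 gives Ab2.
Fb4 down a major seventh is Gbb3.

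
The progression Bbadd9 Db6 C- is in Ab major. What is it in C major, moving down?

Dadd9 F6 E-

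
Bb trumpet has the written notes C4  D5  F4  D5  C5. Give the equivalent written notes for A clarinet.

First find concert pitch: the Bb trumpet sounds a major second below written, so C4 D5 F4 D5 C5 sounds Bb3 C5 Eb4 C5 Bb4.
Then write for A clarinet: it sounds a minor third below written, so the part must be a minor third above concert.
Bb3 → Db4
C5 → Eb5
Eb4 → Gb4
C5 → Eb5
Bb4 → Db5

Db4 Eb5 Gb4 Eb5 Db5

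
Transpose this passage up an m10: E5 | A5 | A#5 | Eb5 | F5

E5 -> G6
A5 -> C7
A#5 -> C#7
Eb5 -> Gb6
F5 -> Ab6

G6 C7 C#7 Gb6 Ab6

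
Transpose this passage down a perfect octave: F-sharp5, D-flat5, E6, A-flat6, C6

A perfect octave down from F#5 gives F#4.
Db5: an octave down reaches D, and 12 semitones makes it Db4.
E6 down a perfect octave is E5.
A perfect octave down from Ab6 gives Ab5.
C6 down a perfect octave is C5.

F#4 Db4 E5 Ab5 C5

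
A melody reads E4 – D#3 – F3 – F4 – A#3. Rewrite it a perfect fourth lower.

B3 A#2 C3 C4 E#3

E4 → B3
D#3 → A#2
F3 → C3
F4 → C4
A#3 → E#3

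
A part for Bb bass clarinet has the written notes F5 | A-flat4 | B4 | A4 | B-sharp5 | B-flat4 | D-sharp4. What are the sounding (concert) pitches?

Eb4 Gb3 A3 G3 A#4 Ab3 C#3

Written C4 on the Bb bass clarinet sounds as Bb2, a major ninth lower; apply that shift to every note.
F5 → Eb4
Ab4 → Gb3
B4 → A3
A4 → G3
B#5 → A#4
Bb4 → Ab3
D#4 → C#3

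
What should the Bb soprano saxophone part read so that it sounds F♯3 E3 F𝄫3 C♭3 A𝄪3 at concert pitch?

The Bb soprano saxophone sounds a major second below written, so the written part must be a major second above concert — transpose each note up.
F#3 to G#3
E3 to F#3
Fbb3 to Gbb3
Cb3 to Db3
A##3 to B##3

G#3 F#3 Gbb3 Db3 B##3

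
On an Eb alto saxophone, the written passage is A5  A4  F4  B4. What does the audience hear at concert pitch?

C5 C4 Ab3 D4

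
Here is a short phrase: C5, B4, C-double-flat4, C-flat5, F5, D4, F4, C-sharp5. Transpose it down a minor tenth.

A3 G#3 Abb2 Ab3 D4 B2 D3 A#3

A minor tenth down from C5 gives A3.
B4: a tenth down reaches G, and 15 semitones makes it G#3.
Cbb4 down a minor tenth is Abb2.
Cb5 down a minor tenth is Ab3.
F5: a tenth down reaches D, and 15 semitones makes it D4.
A minor tenth down from D4 gives B2.
A minor tenth down from F4 gives D3.
C#5 down a minor tenth is A#3.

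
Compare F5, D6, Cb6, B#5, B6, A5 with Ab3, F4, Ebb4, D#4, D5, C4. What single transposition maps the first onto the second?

down a major thirteenth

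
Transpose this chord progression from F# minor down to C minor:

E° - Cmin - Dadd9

Bb° Gbmin Abadd9

F# minor down to C minor is an augmented fourth; each chord root moves by that interval while the quality stays the same.
E°: root E down an augmented fourth → Bb, giving Bb°.
Cmin: root C down an augmented fourth → Gb, giving Gbmin.
Dadd9: root D down an augmented fourth → Ab, giving Abadd9.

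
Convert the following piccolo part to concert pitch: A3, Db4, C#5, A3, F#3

A4 Db5 C#6 A4 F#4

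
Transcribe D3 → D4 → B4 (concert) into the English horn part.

A3 A4 F#5

Written C4 sounds as F3 on the English horn, so concert pitches are written a perfect fifth up.
D3 becomes A3
D4 becomes A4
B4 becomes F#5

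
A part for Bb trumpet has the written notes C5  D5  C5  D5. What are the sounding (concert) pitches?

Written C4 on the Bb trumpet sounds as Bb3, a major second lower; apply that shift to every note.
C5 to Bb4
D5 to C5
C5 to Bb4
D5 to C5

Bb4 C5 Bb4 C5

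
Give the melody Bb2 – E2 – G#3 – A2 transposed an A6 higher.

Bb2 → G#3
E2 → C##3
G#3 → E##4
A2 → F##3

G#3 C##3 E##4 F##3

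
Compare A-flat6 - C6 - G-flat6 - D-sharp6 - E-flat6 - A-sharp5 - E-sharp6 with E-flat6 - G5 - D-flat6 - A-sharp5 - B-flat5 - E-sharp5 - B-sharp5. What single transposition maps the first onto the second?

From Ab6 to Eb6 is 4 letter names — a fourth of some quality.
Eb6 to Ab6 is 5 semitones, which makes it a perfect fourth; the second version is lower, so the direction is down.
Checking another pair — E#6 → B#5 — gives the same interval.

down a perfect fourth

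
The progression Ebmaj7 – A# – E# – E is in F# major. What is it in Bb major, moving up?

F# major up to Bb major is a diminished fourth; each chord root moves by that interval while the quality stays the same.
Ebmaj7: root Eb up a diminished fourth → Abb, giving Abbmaj7.
A#: root A# up a diminished fourth → D, giving D.
E#: root E# up a diminished fourth → A, giving A.
E: root E up a diminished fourth → Ab, giving Ab.

Abbmaj7 D A Ab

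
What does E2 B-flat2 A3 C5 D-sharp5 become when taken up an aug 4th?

E2 → A#2
Bb2 → E3
A3 → D#4
C5 → F#5
D#5 → G##5

A#2 E3 D#4 F#5 G##5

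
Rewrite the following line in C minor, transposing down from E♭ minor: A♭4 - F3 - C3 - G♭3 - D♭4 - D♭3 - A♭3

F4 D3 A2 Eb3 Bb3 Bb2 F3

From E♭ down to C is a minor third; apply that to each pitch.
Ab4 gives F4
F3 gives D3
C3 gives A2
Gb3 gives Eb3
Db4 gives Bb3
Db3 gives Bb2
Ab3 gives F3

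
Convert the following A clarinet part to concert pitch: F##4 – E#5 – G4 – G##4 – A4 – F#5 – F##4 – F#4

D##4 C##5 E4 E##4 F#4 D#5 D##4 D#4

Written C4 on the A clarinet sounds as A3, a minor third lower; apply that shift to every note.
F##4 gives D##4
E#5 gives C##5
G4 gives E4
G##4 gives E##4
A4 gives F#4
F#5 gives D#5
F##4 gives D##4
F#4 gives D#4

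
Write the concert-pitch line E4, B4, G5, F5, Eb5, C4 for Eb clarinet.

C#4 G#4 E5 D5 C5 A3

The Eb clarinet sounds a minor third above written, so the written part must be a minor third below concert — transpose each note down.
E4 becomes C#4
B4 becomes G#4
G5 becomes E5
F5 becomes D5
Eb5 becomes C5
C4 becomes A3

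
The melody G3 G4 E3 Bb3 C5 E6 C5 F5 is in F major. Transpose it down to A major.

F major to A major down is a minor sixth, so every note moves down by that interval.
G3 gives B2
G4 gives B3
E3 gives G#2
Bb3 gives D3
C5 gives E4
E6 gives G#5
C5 gives E4
F5 gives A4

B2 B3 G#2 D3 E4 G#5 E4 A4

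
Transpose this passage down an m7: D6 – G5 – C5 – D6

D6 → E5
G5 → A4
C5 → D4
D6 → E5

E5 A4 D4 E5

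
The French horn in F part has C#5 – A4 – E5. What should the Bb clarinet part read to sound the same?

G#4 E4 B4

First find concert pitch: the French horn in F sounds a perfect fifth below written, so C#5 A4 E5 sounds F#4 D4 A4.
Then write for Bb clarinet: it sounds a major second below written, so the part must be a major second above concert.
F#4 → G#4
D4 → E4
A4 → B4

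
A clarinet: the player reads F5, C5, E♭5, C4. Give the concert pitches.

D5 A4 C5 A3

Written C4 on the A clarinet sounds as A3, a minor third lower; apply that shift to every note.
F5 → D5
C5 → A4
Eb5 → C5
C4 → A3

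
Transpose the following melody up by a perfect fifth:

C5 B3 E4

G5 F#4 B4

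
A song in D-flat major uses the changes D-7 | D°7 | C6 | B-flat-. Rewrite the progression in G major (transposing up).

G#-7 G#°7 F#6 E-

D-flat major up to G major is an augmented fourth; each chord root moves by that interval while the quality stays the same.
D-7: root D up an augmented fourth → G#, giving G#-7.
D°7: root D up an augmented fourth → G#, giving G#°7.
C6: root C up an augmented fourth → F#, giving F#6.
B-flat-: root B-flat up an augmented fourth → E, giving E-.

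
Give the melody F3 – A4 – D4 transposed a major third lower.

A major third down from F3 gives Db3.
A major third down from A4 gives F4.
D4: a third down reaches B, and 4 semitones makes it Bb3.

Db3 F4 Bb3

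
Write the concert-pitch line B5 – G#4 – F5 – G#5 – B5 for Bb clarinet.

C#6 A#4 G5 A#5 C#6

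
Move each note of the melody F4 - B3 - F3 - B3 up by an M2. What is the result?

G4 C#4 G3 C#4

A major second up from F4 gives G4.
B3: a second up reaches C, and 2 semitones makes it C#4.
F3: a second up reaches G, and 2 semitones makes it G3.
A major second up from B3 gives C#4.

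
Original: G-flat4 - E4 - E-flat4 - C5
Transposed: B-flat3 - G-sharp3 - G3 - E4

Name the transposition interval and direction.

Take the first pair: Gb4 → Bb3. G to B spans 6 letter names, so the interval is some kind of sixth.
Bb3 to Gb4 is 8 semitones, which makes it a minor sixth; the second version is lower, so the direction is down.
Checking another pair — C5 → E4 — gives the same interval.

down a minor sixth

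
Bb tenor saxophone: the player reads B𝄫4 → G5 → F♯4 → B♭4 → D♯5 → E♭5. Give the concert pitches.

Abb3 F4 E3 Ab3 C#4 Db4

The Bb tenor saxophone sounds a major ninth below written, so transpose each written note down a major ninth.
Bbb4 gives Abb3
G5 gives F4
F#4 gives E3
Bb4 gives Ab3
D#5 gives C#4
Eb5 gives Db4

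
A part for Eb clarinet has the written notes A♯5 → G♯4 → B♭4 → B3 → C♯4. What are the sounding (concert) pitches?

C#6 B4 Db5 D4 E4

The Eb clarinet sounds a minor third above written, so transpose each written note up a minor third.
A#5 to C#6
G#4 to B4
Bb4 to Db5
B3 to D4
C#4 to E4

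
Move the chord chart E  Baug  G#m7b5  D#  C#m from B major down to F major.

B major down to F major is an augmented fourth; each chord root moves by that interval while the quality stays the same.
E: root E down an augmented fourth → Bb, giving Bb.
Baug: root B down an augmented fourth → F, giving Faug.
G#m7b5: root G# down an augmented fourth → D, giving Dm7b5.
D#: root D# down an augmented fourth → A, giving A.
C#m: root C# down an augmented fourth → G, giving Gm.

Bb Faug Dm7b5 A Gm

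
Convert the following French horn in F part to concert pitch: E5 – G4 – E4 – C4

A4 C4 A3 F3

The French horn in F sounds a perfect fifth below written, so transpose each written note down a perfect fifth.
E5 becomes A4
G4 becomes C4
E4 becomes A3
C4 becomes F3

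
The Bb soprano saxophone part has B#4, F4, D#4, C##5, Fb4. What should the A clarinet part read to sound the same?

C#5 Gb4 E4 D#5 Gbb4

First find concert pitch: the Bb soprano saxophone sounds a major second below written, so B#4 F4 D#4 C##5 Fb4 sounds A#4 Eb4 C#4 B#4 Ebb4.
Then write for A clarinet: it sounds a minor third below written, so the part must be a minor third above concert.
A#4 → C#5
Eb4 → Gb4
C#4 → E4
B#4 → D#5
Ebb4 → Gbb4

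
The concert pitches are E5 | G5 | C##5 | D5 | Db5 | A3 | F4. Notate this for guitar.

E6 G6 C##6 D6 Db6 A4 F5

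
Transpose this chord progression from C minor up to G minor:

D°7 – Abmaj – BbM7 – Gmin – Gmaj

A°7 Ebmaj FM7 Dmin Dmaj

C minor up to G minor is a perfect fifth; each chord root moves by that interval while the quality stays the same.
D°7: root D up a perfect fifth → A, giving A°7.
Abmaj: root Ab up a perfect fifth → Eb, giving Ebmaj.
BbM7: root Bb up a perfect fifth → F, giving FM7.
Gmin: root G up a perfect fifth → D, giving Dmin.
Gmaj: root G up a perfect fifth → D, giving Dmaj.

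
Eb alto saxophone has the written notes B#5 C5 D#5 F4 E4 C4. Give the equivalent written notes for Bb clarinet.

First find concert pitch: the Eb alto saxophone sounds a major sixth below written, so B#5 C5 D#5 F4 E4 C4 sounds D#5 Eb4 F#4 Ab3 G3 Eb3.
Then write for Bb clarinet: it sounds a major second below written, so the part must be a major second above concert.
D#5 → E#5
Eb4 → F4
F#4 → G#4
Ab3 → Bb3
G3 → A3
Eb3 → F3

E#5 F4 G#4 Bb3 A3 F3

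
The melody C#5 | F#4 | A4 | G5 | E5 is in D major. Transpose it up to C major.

D major to C major up is a minor seventh, so every note moves up by that interval.
C#5 to B5
F#4 to E5
A4 to G5
G5 to F6
E5 to D6

B5 E5 G5 F6 D6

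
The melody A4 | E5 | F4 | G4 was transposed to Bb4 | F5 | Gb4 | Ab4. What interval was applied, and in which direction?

From A4 to Bb4 is 2 letter names — a second of some quality.
A4 to Bb4 is 1 semitone, which makes it a minor second; the second version is higher, so the direction is up.
Checking another pair — G4 → Ab4 — gives the same interval.

up a minor second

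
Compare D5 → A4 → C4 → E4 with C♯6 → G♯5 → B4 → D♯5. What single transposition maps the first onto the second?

up a major seventh

From D5 to C#6 is 7 letter names — a seventh of some quality.
D5 to C#6 is 11 semitones, which makes it a major seventh; the second version is higher, so the direction is up.
Checking another pair — E4 → D#5 — gives the same interval.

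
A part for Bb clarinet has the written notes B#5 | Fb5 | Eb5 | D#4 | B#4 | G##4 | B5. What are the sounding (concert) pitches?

Written C4 on the Bb clarinet sounds as Bb3, a major second lower; apply that shift to every note.
B#5 gives A#5
Fb5 gives Ebb5
Eb5 gives Db5
D#4 gives C#4
B#4 gives A#4
G##4 gives F##4
B5 gives A5

A#5 Ebb5 Db5 C#4 A#4 F##4 A5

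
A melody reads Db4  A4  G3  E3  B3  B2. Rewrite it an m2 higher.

Ebb4 Bb4 Ab3 F3 C4 C3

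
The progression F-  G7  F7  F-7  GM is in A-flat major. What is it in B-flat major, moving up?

A-flat major up to B-flat major is a major second; each chord root moves by that interval while the quality stays the same.
F-: root F up a major second → G, giving G-.
G7: root G up a major second → A, giving A7.
F7: root F up a major second → G, giving G7.
F-7: root F up a major second → G, giving G-7.
GM: root G up a major second → A, giving AM.

G- A7 G7 G-7 AM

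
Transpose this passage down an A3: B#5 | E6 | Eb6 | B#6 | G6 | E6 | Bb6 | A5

G5 Cb6 Cbb6 G6 Ebb6 Cb6 Gbb6 Fb5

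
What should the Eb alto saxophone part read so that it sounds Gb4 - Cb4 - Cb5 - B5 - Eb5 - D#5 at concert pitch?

Eb5 Ab4 Ab5 G#6 C6 B#5

The Eb alto saxophone sounds a major sixth below written, so the written part must be a major sixth above concert — transpose each note up.
Gb4 gives Eb5
Cb4 gives Ab4
Cb5 gives Ab5
B5 gives G#6
Eb5 gives C6
D#5 gives B#5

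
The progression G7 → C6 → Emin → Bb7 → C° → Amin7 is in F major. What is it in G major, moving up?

F major up to G major is a major second; each chord root moves by that interval while the quality stays the same.
G7: root G up a major second → A, giving A7.
C6: root C up a major second → D, giving D6.
Emin: root E up a major second → F#, giving F#min.
Bb7: root Bb up a major second → C, giving C7.
C°: root C up a major second → D, giving D°.
Amin7: root A up a major second → B, giving Bmin7.

A7 D6 F#min C7 D° Bmin7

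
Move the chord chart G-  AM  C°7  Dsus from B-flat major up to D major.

B-flat major up to D major is a major third; each chord root moves by that interval while the quality stays the same.
G-: root G up a major third → B, giving B-.
AM: root A up a major third → C#, giving C#M.
C°7: root C up a major third → E, giving E°7.
Dsus: root D up a major third → F#, giving F#sus.

B- C#M E°7 F#sus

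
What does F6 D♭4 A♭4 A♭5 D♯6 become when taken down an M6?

Ab5 Fb3 Cb4 Cb5 F#5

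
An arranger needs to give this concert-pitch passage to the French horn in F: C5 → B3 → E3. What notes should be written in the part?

G5 F#4 B3

Written C4 sounds as F3 on the French horn in F, so concert pitches are written a perfect fifth up.
C5 gives G5
B3 gives F#4
E3 gives B3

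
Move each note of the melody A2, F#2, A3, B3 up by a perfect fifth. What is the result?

E3 C#3 E4 F#4

A2 → E3
F#2 → C#3
A3 → E4
B3 → F#4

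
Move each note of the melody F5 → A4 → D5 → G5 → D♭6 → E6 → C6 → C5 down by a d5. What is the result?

B4 D#4 G#4 C#5 G5 A#5 F#5 F#4

F5 gives B4
A4 gives D#4
D5 gives G#4
G5 gives C#5
Db6 gives G5
E6 gives A#5
C6 gives F#5
C5 gives F#4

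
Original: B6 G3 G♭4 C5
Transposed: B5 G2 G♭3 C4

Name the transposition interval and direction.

down a perfect octave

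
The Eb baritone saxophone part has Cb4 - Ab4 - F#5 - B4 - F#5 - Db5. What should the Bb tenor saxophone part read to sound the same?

Fb3 Db4 B4 E4 B4 Gb4

First find concert pitch: the Eb baritone saxophone sounds a major thirteenth below written, so Cb4 Ab4 F#5 B4 F#5 Db5 sounds Ebb2 Cb3 A3 D3 A3 Fb3.
Then write for Bb tenor saxophone: it sounds a major ninth below written, so the part must be a major ninth above concert.
Ebb2 → Fb3
Cb3 → Db4
A3 → B4
D3 → E4
A3 → B4
Fb3 → Gb4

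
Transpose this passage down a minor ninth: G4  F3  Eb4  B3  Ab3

F#3 E2 D3 A#2 G2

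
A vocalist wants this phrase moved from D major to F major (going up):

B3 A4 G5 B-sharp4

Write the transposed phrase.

D4 C5 Bb5 D#5

From D up to F is a minor third; apply that to each pitch.
B3 → D4
A4 → C5
G5 → Bb5
B#4 → D#5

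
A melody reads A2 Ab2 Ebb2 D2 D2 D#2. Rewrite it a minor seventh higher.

G3 Gb3 Dbb3 C3 C3 C#3

A2 gives G3
Ab2 gives Gb3
Ebb2 gives Dbb3
D2 gives C3
D2 gives C3
D#2 gives C#3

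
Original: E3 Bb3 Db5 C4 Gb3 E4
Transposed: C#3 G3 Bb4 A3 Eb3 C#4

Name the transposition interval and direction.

From E3 to C#3 is 3 letter names — a third of some quality.
C#3 to E3 is 3 semitones, which makes it a minor third; the second version is lower, so the direction is down.
Checking another pair — E4 → C#4 — gives the same interval.

down a minor third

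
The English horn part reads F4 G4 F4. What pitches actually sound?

Written C4 on the English horn sounds as F3, a perfect fifth lower; apply that shift to every note.
F4 -> Bb3
G4 -> C4
F4 -> Bb3

Bb3 C4 Bb3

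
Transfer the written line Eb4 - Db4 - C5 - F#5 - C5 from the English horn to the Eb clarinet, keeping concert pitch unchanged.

F3 Eb3 D4 G#4 D4

First find concert pitch: the English horn sounds a perfect fifth below written, so Eb4 Db4 C5 F#5 C5 sounds Ab3 Gb3 F4 B4 F4.
Then write for Eb clarinet: it sounds a minor third above written, so the part must be a minor third below concert.
Ab3 → F3
Gb3 → Eb3
F4 → D4
B4 → G#4
F4 → D4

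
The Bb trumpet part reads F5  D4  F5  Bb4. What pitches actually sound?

Eb5 C4 Eb5 Ab4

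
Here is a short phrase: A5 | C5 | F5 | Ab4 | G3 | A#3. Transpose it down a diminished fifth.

D#5 F#4 B4 D4 C#3 D##3

A diminished fifth down from A5 gives D#5.
C5: a fifth down reaches F, and 6 semitones makes it F#4.
A diminished fifth down from F5 gives B4.
Ab4 down a diminished fifth is D4.
G3: a fifth down reaches C, and 6 semitones makes it C#3.
A diminished fifth down from A#3 gives D##3.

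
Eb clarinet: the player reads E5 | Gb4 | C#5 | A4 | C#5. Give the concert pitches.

Written C4 on the Eb clarinet sounds as Eb4, a minor third higher; apply that shift to every note.
E5 -> G5
Gb4 -> Bbb4
C#5 -> E5
A4 -> C5
C#5 -> E5

G5 Bbb4 E5 C5 E5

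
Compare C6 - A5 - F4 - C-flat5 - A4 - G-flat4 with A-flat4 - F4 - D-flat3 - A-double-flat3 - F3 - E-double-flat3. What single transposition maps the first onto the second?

From C6 to Ab4 is 10 letter names — a tenth of some quality.
Ab4 to C6 is 16 semitones, which makes it a major tenth; the second version is lower, so the direction is down.
Checking another pair — Gb4 → Ebb3 — gives the same interval.

down a major tenth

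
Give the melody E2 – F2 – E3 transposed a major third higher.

G#2 A2 G#3

A major third up from E2 gives G#2.
F2 up a major third is A2.
A major third up from E3 gives G#3.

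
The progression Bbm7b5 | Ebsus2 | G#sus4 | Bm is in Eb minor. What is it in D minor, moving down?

Eb minor down to D minor is a minor second; each chord root moves by that interval while the quality stays the same.
Bbm7b5: root Bb down a minor second → A, giving Am7b5.
Ebsus2: root Eb down a minor second → D, giving Dsus2.
G#sus4: root G# down a minor second → F##, giving F##sus4.
Bm: root B down a minor second → A#, giving A#m.

Am7b5 Dsus2 F##sus4 A#m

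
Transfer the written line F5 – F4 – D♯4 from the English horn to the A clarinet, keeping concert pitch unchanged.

Db5 Db4 B3

First find concert pitch: the English horn sounds a perfect fifth below written, so F5 F4 D♯4 sounds Bb4 Bb3 G#3.
Then write for A clarinet: it sounds a minor third below written, so the part must be a minor third above concert.
Bb4 → Db5
Bb3 → Db4
G#3 → B3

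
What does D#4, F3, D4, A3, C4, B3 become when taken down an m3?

D#4 down a minor third is B#3.
A minor third down from F3 gives D3.
D4 down a minor third is B3.
A3: a third down reaches F, and 3 semitones makes it F#3.
C4 down a minor third is A3.
A minor third down from B3 gives G#3.

B#3 D3 B3 F#3 A3 G#3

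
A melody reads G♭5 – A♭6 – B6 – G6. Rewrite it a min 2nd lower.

F5 G6 A#6 F#6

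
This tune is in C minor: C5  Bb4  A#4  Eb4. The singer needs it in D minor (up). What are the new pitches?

D5 C5 B#4 F4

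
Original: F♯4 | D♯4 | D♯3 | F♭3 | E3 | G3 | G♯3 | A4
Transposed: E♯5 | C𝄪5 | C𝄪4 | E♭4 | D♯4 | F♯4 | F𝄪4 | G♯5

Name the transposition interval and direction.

From F#4 to E#5 is 7 letter names — a seventh of some quality.
F#4 to E#5 is 11 semitones, which makes it a major seventh; the second version is higher, so the direction is up.
Checking another pair — A4 → G#5 — gives the same interval.

up a major seventh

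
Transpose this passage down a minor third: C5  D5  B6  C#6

C5 gives A4
D5 gives B4
B6 gives G#6
C#6 gives A#5

A4 B4 G#6 A#5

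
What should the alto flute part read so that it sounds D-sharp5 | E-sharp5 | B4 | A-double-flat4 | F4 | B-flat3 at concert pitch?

G#5 A#5 E5 Dbb5 Bb4 Eb4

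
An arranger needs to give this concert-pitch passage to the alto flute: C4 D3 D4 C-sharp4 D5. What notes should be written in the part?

F4 G3 G4 F#4 G5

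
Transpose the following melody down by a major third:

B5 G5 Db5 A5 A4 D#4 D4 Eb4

B5 gives G5
G5 gives Eb5
Db5 gives Bbb4
A5 gives F5
A4 gives F4
D#4 gives B3
D4 gives Bb3
Eb4 gives Cb4

G5 Eb5 Bbb4 F5 F4 B3 Bb3 Cb4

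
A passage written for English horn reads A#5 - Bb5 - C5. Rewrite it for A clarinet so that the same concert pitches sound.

F#5 Gb5 Ab4

First find concert pitch: the English horn sounds a perfect fifth below written, so A#5 Bb5 C5 sounds D#5 Eb5 F4.
Then write for A clarinet: it sounds a minor third below written, so the part must be a minor third above concert.
D#5 → F#5
Eb5 → Gb5
F4 → Ab4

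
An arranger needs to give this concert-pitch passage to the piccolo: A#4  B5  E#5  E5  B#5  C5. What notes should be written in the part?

A#3 B4 E#4 E4 B#4 C4

Written C4 sounds as C5 on the piccolo, so concert pitches are written a perfect octave down.
A#4 becomes A#3
B5 becomes B4
E#5 becomes E#4
E5 becomes E4
B#5 becomes B#4
C5 becomes C4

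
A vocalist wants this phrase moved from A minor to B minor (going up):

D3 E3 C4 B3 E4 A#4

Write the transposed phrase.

A minor to B minor up is a major second, so every note moves up by that interval.
D3 to E3
E3 to F#3
C4 to D4
B3 to C#4
E4 to F#4
A#4 to B#4

E3 F#3 D4 C#4 F#4 B#4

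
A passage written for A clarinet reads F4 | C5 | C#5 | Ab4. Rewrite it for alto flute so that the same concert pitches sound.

First find concert pitch: the A clarinet sounds a minor third below written, so F4 C5 C#5 Ab4 sounds D4 A4 A#4 F4.
Then write for alto flute: it sounds a perfect fourth below written, so the part must be a perfect fourth above concert.
D4 → G4
A4 → D5
A#4 → D#5
F4 → Bb4

G4 D5 D#5 Bb4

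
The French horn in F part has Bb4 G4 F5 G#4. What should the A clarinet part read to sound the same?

Gb4 Eb4 Db5 E4

First find concert pitch: the French horn in F sounds a perfect fifth below written, so Bb4 G4 F5 G#4 sounds Eb4 C4 Bb4 C#4.
Then write for A clarinet: it sounds a minor third below written, so the part must be a minor third above concert.
Eb4 → Gb4
C4 → Eb4
Bb4 → Db5
C#4 → E4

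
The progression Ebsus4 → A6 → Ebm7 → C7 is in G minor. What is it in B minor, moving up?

Gsus4 C#6 Gm7 E7

G minor up to B minor is a major third; each chord root moves by that interval while the quality stays the same.
Ebsus4: root Eb up a major third → G, giving Gsus4.
A6: root A up a major third → C#, giving C#6.
Ebm7: root Eb up a major third → G, giving Gm7.
C7: root C up a major third → E, giving E7.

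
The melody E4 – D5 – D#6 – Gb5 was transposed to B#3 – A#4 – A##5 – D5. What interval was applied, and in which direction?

down a diminished fourth

From E4 to B#3 is 4 letter names — a fourth of some quality.
B#3 to E4 is 4 semitones, which makes it a diminished fourth; the second version is lower, so the direction is down.
Checking another pair — Gb5 → D5 — gives the same interval.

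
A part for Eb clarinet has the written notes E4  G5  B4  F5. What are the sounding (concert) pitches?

G4 Bb5 D5 Ab5

The Eb clarinet sounds a minor third above written, so transpose each written note up a minor third.
E4 → G4
G5 → Bb5
B4 → D5
F5 → Ab5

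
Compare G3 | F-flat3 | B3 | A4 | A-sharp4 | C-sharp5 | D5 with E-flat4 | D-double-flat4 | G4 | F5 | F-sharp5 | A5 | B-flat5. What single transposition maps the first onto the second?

up a minor sixth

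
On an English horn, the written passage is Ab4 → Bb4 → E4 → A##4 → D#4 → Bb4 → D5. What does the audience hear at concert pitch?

Db4 Eb4 A3 D##4 G#3 Eb4 G4

The English horn sounds a perfect fifth below written, so transpose each written note down a perfect fifth.
Ab4 to Db4
Bb4 to Eb4
E4 to A3
A##4 to D##4
D#4 to G#3
Bb4 to Eb4
D5 to G4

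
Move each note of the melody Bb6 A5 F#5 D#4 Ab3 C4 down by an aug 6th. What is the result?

Bb6: a sixth down reaches D, and 10 semitones makes it Dbb6.
A5: a sixth down reaches C, and 10 semitones makes it Cb5.
An augmented sixth down from F#5 gives Ab4.
D#4 down an augmented sixth is F3.
Ab3: a sixth down reaches C, and 10 semitones makes it Cbb3.
C4 down an augmented sixth is Ebb3.

Dbb6 Cb5 Ab4 F3 Cbb3 Ebb3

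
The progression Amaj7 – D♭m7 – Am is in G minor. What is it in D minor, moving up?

G minor up to D minor is a perfect fifth; each chord root moves by that interval while the quality stays the same.
Amaj7: root A up a perfect fifth → E, giving Emaj7.
D♭m7: root D♭ up a perfect fifth → Ab, giving Abm7.
Am: root A up a perfect fifth → E, giving Em.

Emaj7 Abm7 Em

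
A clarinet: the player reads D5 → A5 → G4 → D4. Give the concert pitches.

B4 F#5 E4 B3

Written C4 on the A clarinet sounds as A3, a minor third lower; apply that shift to every note.
D5 -> B4
A5 -> F#5
G4 -> E4
D4 -> B3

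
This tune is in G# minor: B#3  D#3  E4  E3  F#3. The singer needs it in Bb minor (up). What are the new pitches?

D4 F3 Gb4 Gb3 Ab3

From G# up to Bb is a diminished third; apply that to each pitch.
B#3 becomes D4
D#3 becomes F3
E4 becomes Gb4
E3 becomes Gb3
F#3 becomes Ab3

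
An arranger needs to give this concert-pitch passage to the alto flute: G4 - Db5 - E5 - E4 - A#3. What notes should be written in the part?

C5 Gb5 A5 A4 D#4

The alto flute sounds a perfect fourth below written, so the written part must be a perfect fourth above concert — transpose each note up.
G4 becomes C5
Db5 becomes Gb5
E5 becomes A5
E4 becomes A4
A#3 becomes D#4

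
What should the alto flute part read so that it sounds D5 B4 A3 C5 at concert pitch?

The alto flute sounds a perfect fourth below written, so the written part must be a perfect fourth above concert — transpose each note up.
D5 becomes G5
B4 becomes E5
A3 becomes D4
C5 becomes F5

G5 E5 D4 F5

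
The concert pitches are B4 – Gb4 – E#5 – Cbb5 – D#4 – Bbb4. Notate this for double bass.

B5 Gb5 E#6 Cbb6 D#5 Bbb5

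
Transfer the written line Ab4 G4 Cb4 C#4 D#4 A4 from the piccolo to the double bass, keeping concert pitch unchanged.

Ab6 G6 Cb6 C#6 D#6 A6

First find concert pitch: the piccolo sounds a perfect octave above written, so Ab4 G4 Cb4 C#4 D#4 A4 sounds Ab5 G5 Cb5 C#5 D#5 A5.
Then write for double bass: it sounds a perfect octave below written, so the part must be a perfect octave above concert.
Ab5 → Ab6
G5 → G6
Cb5 → Cb6
C#5 → C#6
D#5 → D#6
A5 → A6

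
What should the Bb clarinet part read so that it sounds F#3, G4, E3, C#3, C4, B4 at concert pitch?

G#3 A4 F#3 D#3 D4 C#5

The Bb clarinet sounds a major second below written, so the written part must be a major second above concert — transpose each note up.
F#3 becomes G#3
G4 becomes A4
E3 becomes F#3
C#3 becomes D#3
C4 becomes D4
B4 becomes C#5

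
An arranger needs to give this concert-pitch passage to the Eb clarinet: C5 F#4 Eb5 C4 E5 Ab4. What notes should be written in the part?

A4 D#4 C5 A3 C#5 F4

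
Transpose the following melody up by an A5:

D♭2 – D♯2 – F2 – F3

A2 A##2 C#3 C#4

Db2: a fifth up reaches A, and 8 semitones makes it A2.
D#2: a fifth up reaches A, and 8 semitones makes it A##2.
F2 up an augmented fifth is C#3.
F3 up an augmented fifth is C#4.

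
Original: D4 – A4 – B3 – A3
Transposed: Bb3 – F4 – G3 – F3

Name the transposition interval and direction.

down a major third

Take the first pair: D4 → Bb3. D to B spans 3 letter names, so the interval is some kind of third.
Bb3 to D4 is 4 semitones, which makes it a major third; the second version is lower, so the direction is down.
Checking another pair — A3 → F3 — gives the same interval.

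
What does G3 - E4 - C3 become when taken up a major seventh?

G3 up a major seventh is F#4.
E4 up a major seventh is D#5.
C3: a seventh up reaches B, and 11 semitones makes it B3.

F#4 D#5 B3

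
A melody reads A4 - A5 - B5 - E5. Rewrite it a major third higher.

C#5 C#6 D#6 G#5

A4 -> C#5
A5 -> C#6
B5 -> D#6
E5 -> G#5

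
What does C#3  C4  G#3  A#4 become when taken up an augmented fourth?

C#3 -> F##3
C4 -> F#4
G#3 -> C##4
A#4 -> D##5

F##3 F#4 C##4 D##5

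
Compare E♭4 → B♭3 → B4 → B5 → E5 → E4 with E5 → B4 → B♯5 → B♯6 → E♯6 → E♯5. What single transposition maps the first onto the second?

up an augmented octave

Take the first pair: Eb4 → E5. E to E spans 8 letter names, so the interval is some kind of octave.
Eb4 to E5 is 13 semitones, which makes it an augmented octave; the second version is higher, so the direction is up.
Checking another pair — E4 → E#5 — gives the same interval.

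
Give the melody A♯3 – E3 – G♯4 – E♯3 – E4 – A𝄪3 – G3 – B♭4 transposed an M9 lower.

A#3: a ninth down reaches G, and 14 semitones makes it G#2.
A major ninth down from E3 gives D2.
G#4: a ninth down reaches F, and 14 semitones makes it F#3.
A major ninth down from E#3 gives D#2.
A major ninth down from E4 gives D3.
A##3: a ninth down reaches G, and 14 semitones makes it G##2.
G3: a ninth down reaches F, and 14 semitones makes it F2.
Bb4 down a major ninth is Ab3.

G#2 D2 F#3 D#2 D3 G##2 F2 Ab3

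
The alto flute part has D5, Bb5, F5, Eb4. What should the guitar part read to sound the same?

A5 F6 C6 Bb4

First find concert pitch: the alto flute sounds a perfect fourth below written, so D5 Bb5 F5 Eb4 sounds A4 F5 C5 Bb3.
Then write for guitar: it sounds a perfect octave below written, so the part must be a perfect octave above concert.
A4 → A5
F5 → F6
C5 → C6
Bb3 → Bb4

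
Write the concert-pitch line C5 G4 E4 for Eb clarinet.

A4 E4 C#4

Written C4 sounds as Eb4 on the Eb clarinet, so concert pitches are written a minor third down.
C5 → A4
G4 → E4
E4 → C#4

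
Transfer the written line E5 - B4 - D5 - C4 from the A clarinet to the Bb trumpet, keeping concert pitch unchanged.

D#5 A#4 C#5 B3

First find concert pitch: the A clarinet sounds a minor third below written, so E5 B4 D5 C4 sounds C#5 G#4 B4 A3.
Then write for Bb trumpet: it sounds a major second below written, so the part must be a major second above concert.
C#5 → D#5
G#4 → A#4
B4 → C#5
A3 → B3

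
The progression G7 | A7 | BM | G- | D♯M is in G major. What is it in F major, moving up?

F7 G7 AM F- C#M

G major up to F major is a minor seventh; each chord root moves by that interval while the quality stays the same.
G7: root G up a minor seventh → F, giving F7.
A7: root A up a minor seventh → G, giving G7.
BM: root B up a minor seventh → A, giving AM.
G-: root G up a minor seventh → F, giving F-.
D♯M: root D♯ up a minor seventh → C#, giving C#M.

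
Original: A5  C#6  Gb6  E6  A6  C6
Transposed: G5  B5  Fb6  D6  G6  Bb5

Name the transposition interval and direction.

down a major second

From A5 to G5 is 2 letter names — a second of some quality.
G5 to A5 is 2 semitones, which makes it a major second; the second version is lower, so the direction is down.
Checking another pair — C6 → Bb5 — gives the same interval.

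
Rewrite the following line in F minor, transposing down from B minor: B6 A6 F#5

B minor to F minor down is an augmented fourth, so every note moves down by that interval.
B6 to F6
A6 to Eb6
F#5 to C5

F6 Eb6 C5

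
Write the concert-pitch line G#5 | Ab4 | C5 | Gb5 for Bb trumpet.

A#5 Bb4 D5 Ab5

The Bb trumpet sounds a major second below written, so the written part must be a major second above concert — transpose each note up.
G#5 to A#5
Ab4 to Bb4
C5 to D5
Gb5 to Ab5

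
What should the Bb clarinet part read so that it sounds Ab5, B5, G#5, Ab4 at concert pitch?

Bb5 C#6 A#5 Bb4

The Bb clarinet sounds a major second below written, so the written part must be a major second above concert — transpose each note up.
Ab5 → Bb5
B5 → C#6
G#5 → A#5
Ab4 → Bb4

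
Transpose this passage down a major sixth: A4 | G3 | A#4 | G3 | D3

C4 Bb2 C#4 Bb2 F2

A4 down a major sixth is C4.
G3 down a major sixth is Bb2.
A#4 down a major sixth is C#4.
A major sixth down from G3 gives Bb2.
D3 down a major sixth is F2.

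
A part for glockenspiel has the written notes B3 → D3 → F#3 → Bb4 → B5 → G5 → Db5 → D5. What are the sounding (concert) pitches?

The glockenspiel sounds a perfect fifteenth above written, so transpose each written note up a perfect fifteenth.
B3 to B5
D3 to D5
F#3 to F#5
Bb4 to Bb6
B5 to B7
G5 to G7
Db5 to Db7
D5 to D7

B5 D5 F#5 Bb6 B7 G7 Db7 D7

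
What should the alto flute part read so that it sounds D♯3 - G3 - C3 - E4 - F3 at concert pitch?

G#3 C4 F3 A4 Bb3

Written C4 sounds as G3 on the alto flute, so concert pitches are written a perfect fourth up.
D#3 gives G#3
G3 gives C4
C3 gives F3
E4 gives A4
F3 gives Bb3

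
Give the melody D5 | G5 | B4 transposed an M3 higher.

D5 to F#5
G5 to B5
B4 to D#5

F#5 B5 D#5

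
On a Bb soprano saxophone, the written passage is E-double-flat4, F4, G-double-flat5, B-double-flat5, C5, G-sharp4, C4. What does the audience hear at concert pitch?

Written C4 on the Bb soprano saxophone sounds as Bb3, a major second lower; apply that shift to every note.
Ebb4 to Dbb4
F4 to Eb4
Gbb5 to Fbb5
Bbb5 to Abb5
C5 to Bb4
G#4 to F#4
C4 to Bb3

Dbb4 Eb4 Fbb5 Abb5 Bb4 F#4 Bb3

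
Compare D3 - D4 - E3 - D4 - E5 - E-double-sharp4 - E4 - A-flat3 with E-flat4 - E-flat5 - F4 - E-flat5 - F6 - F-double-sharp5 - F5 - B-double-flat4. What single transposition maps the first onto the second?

up a minor ninth

From D3 to Eb4 is 9 letter names — a ninth of some quality.
D3 to Eb4 is 13 semitones, which makes it a minor ninth; the second version is higher, so the direction is up.
Checking another pair — Ab3 → Bbb4 — gives the same interval.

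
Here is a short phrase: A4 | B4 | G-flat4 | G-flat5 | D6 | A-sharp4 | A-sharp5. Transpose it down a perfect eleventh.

A4 to E3
B4 to F#3
Gb4 to Db3
Gb5 to Db4
D6 to A4
A#4 to E#3
A#5 to E#4

E3 F#3 Db3 Db4 A4 E#3 E#4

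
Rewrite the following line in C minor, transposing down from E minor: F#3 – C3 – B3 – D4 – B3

D3 Ab2 G3 Bb3 G3

From E down to C is a major third; apply that to each pitch.
F#3 becomes D3
C3 becomes Ab2
B3 becomes G3
D4 becomes Bb3
B3 becomes G3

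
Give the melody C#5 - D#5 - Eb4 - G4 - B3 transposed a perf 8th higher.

C#5 becomes C#6
D#5 becomes D#6
Eb4 becomes Eb5
G4 becomes G5
B3 becomes B4

C#6 D#6 Eb5 G5 B4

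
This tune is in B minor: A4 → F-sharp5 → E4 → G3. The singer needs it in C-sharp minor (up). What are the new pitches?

B4 G#5 F#4 A3

B minor to C-sharp minor up is a major second, so every note moves up by that interval.
A4 to B4
F#5 to G#5
E4 to F#4
G3 to A3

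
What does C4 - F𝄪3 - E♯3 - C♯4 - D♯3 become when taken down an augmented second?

Bbb3 E3 D3 Bb3 C3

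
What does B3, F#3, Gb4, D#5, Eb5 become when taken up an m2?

C4 G3 Abb4 E5 Fb5

B3 gives C4
F#3 gives G3
Gb4 gives Abb4
D#5 gives E5
Eb5 gives Fb5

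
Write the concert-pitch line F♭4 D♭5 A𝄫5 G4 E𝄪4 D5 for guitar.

Fb5 Db6 Abb6 G5 E##5 D6

Written C4 sounds as C3 on the guitar, so concert pitches are written a perfect octave up.
Fb4 -> Fb5
Db5 -> Db6
Abb5 -> Abb6
G4 -> G5
E##4 -> E##5
D5 -> D6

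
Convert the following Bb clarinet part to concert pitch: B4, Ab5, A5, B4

A4 Gb5 G5 A4

Written C4 on the Bb clarinet sounds as Bb3, a major second lower; apply that shift to every note.
B4 becomes A4
Ab5 becomes Gb5
A5 becomes G5
B4 becomes A4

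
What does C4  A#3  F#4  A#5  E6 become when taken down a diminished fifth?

C4 → F#3
A#3 → D##3
F#4 → B#3
A#5 → D##5
E6 → A#5

F#3 D##3 B#3 D##5 A#5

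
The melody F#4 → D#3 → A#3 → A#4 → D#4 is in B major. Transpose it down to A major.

From B down to A is a major second; apply that to each pitch.
F#4 -> E4
D#3 -> C#3
A#3 -> G#3
A#4 -> G#4
D#4 -> C#4

E4 C#3 G#3 G#4 C#4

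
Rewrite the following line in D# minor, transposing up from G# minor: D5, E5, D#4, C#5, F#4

A5 B5 A#4 G#5 C#5

From G# up to D# is a perfect fifth; apply that to each pitch.
D5 to A5
E5 to B5
D#4 to A#4
C#5 to G#5
F#4 to C#5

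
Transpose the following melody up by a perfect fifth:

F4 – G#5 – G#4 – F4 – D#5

F4 -> C5
G#5 -> D#6
G#4 -> D#5
F4 -> C5
D#5 -> A#5

C5 D#6 D#5 C5 A#5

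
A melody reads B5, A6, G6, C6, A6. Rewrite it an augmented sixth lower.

Db5 Cb6 Bbb5 Ebb5 Cb6

An augmented sixth down from B5 gives Db5.
A6 down an augmented sixth is Cb6.
An augmented sixth down from G6 gives Bbb5.
An augmented sixth down from C6 gives Ebb5.
A6 down an augmented sixth is Cb6.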